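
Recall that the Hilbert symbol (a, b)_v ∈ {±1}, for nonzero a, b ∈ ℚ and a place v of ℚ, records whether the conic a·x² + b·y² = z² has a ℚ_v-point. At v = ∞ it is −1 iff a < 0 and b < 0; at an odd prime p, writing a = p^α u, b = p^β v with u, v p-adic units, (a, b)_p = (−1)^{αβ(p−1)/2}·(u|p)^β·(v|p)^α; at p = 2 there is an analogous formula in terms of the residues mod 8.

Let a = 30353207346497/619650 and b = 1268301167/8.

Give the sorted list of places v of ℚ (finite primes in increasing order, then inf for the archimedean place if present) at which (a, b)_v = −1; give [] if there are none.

[7, 17, 19, 23]

(a, b) ≡ (131138, 3016174) mod (ℚ^×)²; places V = {2, 3, 5, 7, 17, 19, 23, 29, ∞}.
(a,b)_∞: sgn(131138)=+, sgn(3016174)=+, so +1.
(a,b)_2: α=-1, β=-3; u≡1, v≡7 (mod 8); ε(u)ε(v)=0·1, αω(v)=-1·0, βω(u)=-3·0; sum ≡ 0  ⇒  +1.
(a,b)_7: α=3, u≡1; β=1, v≡2 (mod 7); (1|7)=+1, (2|7)=+1; sign (−1)^1·+1^1·+1^3 = -1.
(a,b)_23: α=2, u≡20; β=1, v≡5 (mod 23); (20|23)=-1, (5|23)=-1; sign (−1)^0·-1^1·-1^2 = -1.
(a,b)_29: α=3, u≡12; β=3, v≡8 (mod 29); (12|29)=-1, (8|29)=-1; sign (−1)^0·-1^3·-1^3 = +1.
(a,b)_5: α=-2, u≡2; β=0, v≡4 (mod 5); (2|5)=-1, (4|5)=+1; sign (−1)^0·-1^0·+1^-2 = +1.
(a,b)_3: α=-6, u≡2; β=0, v≡1 (mod 3); (2|3)=-1, (1|3)=+1; sign (−1)^0·-1^0·+1^-6 = +1.
(a,b)_19: α=3, u≡7; β=1, v≡11 (mod 19); (7|19)=+1, (11|19)=+1; sign (−1)^1·+1^1·+1^3 = -1.
(a,b)_17: α=-1, u≡9; β=1, v≡5 (mod 17); (9|17)=+1, (5|17)=-1; sign (−1)^0·+1^1·-1^-1 = -1.
(131138, 3016174 / ℚ) ramifies at {7, 17, 19, 23}: a division algebra.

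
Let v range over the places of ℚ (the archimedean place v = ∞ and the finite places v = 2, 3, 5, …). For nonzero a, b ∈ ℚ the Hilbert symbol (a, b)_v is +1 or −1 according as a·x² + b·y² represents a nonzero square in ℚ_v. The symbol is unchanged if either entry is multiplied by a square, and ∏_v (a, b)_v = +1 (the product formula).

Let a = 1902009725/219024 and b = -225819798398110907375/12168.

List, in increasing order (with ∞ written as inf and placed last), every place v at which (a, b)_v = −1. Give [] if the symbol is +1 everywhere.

[2, 11]

(a, b) ≡ (4301, -23698510) mod (ℚ^×)²; places V = {2, 3, 5, 7, 11, 13, 17, 19, 23, 29, ∞}.
(a,b)_5: α=2, u≡1; β=3, v≡2 (mod 5); (1|5)=+1, (2|5)=-1; sign (−1)^0·+1^3·-1^2 = +1.
(a,b)_29: α=0, u≡24; β=3, v≡9 (mod 29); (24|29)=+1, (9|29)=+1; sign (−1)^0·+1^3·+1^0 = +1.
(a,b)_3: α=-4, u≡2; β=-2, v≡2 (mod 3); (2|3)=-1, (2|3)=-1; sign (−1)^0·-1^-2·-1^-4 = +1.
(a,b)_13: α=-2, u≡2; β=-2, v≡10 (mod 13); (2|13)=-1, (10|13)=+1; sign (−1)^0·-1^-2·+1^-2 = +1.
(a,b)_19: α=2, u≡4; β=1, v≡18 (mod 19); (4|19)=+1, (18|19)=-1; sign (−1)^0·+1^1·-1^2 = +1.
(a,b)_23: α=1, u≡16; β=3, v≡19 (mod 23); (16|23)=+1, (19|23)=-1; sign (−1)^1·+1^3·-1^1 = +1.
(a,b)_7: α=2, u≡6; β=2, v≡1 (mod 7); (6|7)=-1, (1|7)=+1; sign (−1)^0·-1^2·+1^2 = +1.
(a,b)_11: α=1, u≡6; β=3, v≡2 (mod 11); (6|11)=-1, (2|11)=-1; sign (−1)^1·-1^3·-1^1 = -1.
(a,b)_∞: sgn(4301)=+, sgn(-23698510)=−, so +1.
(a,b)_17: α=1, u≡2; β=3, v≡1 (mod 17); (2|17)=+1, (1|17)=+1; sign (−1)^0·+1^3·+1^1 = +1.
(a,b)_2: α=-4, β=-3; u≡5, v≡1 (mod 8); ε(u)ε(v)=0·0, αω(v)=-4·0, βω(u)=-3·1; sum ≡ 1  ⇒  -1.
|Ram(4301, -23698510)| = 2, even; anisotropic at {2, 11}.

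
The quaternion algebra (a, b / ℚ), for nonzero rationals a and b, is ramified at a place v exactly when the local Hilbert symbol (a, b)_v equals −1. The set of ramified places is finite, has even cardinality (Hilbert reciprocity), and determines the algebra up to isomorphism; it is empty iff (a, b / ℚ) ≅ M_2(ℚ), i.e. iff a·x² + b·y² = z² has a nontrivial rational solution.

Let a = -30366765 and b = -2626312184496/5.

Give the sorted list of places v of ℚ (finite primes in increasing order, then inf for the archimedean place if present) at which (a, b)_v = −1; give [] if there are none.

[5, 7, 11, inf]

(a, b) ≡ (-165, -455) mod (ℚ^×)²; places V = {2, 3, 5, 7, 11, 13, ∞}.
(a,b)_∞: sgn(-165)=−, sgn(-455)=−, so -1.
(a,b)_13: α=2, u≡1; β=3, v≡3 (mod 13); (1|13)=+1, (3|13)=+1; sign (−1)^0·+1^3·+1^2 = +1.
(a,b)_3: α=3, u≡2; β=6, v≡1 (mod 3); (2|3)=-1, (1|3)=+1; sign (−1)^0·-1^6·+1^3 = +1.
(a,b)_2: α=0, β=4; u≡3, v≡1 (mod 8); ε(u)ε(v)=1·0, αω(v)=0·0, βω(u)=4·1; sum ≡ 0  ⇒  +1.
(a,b)_7: α=0, u≡5; β=1, v≡3 (mod 7); (5|7)=-1, (3|7)=-1; sign (−1)^0·-1^1·-1^0 = -1.
(a,b)_11: α=3, u≡10; β=4, v≡8 (mod 11); (10|11)=-1, (8|11)=-1; sign (−1)^0·-1^4·-1^3 = -1.
(a,b)_5: α=1, u≡2; β=-1, v≡4 (mod 5); (2|5)=-1, (4|5)=+1; sign (−1)^0·-1^-1·+1^1 = -1.
(-165, -455 / ℚ) ramifies at {5, 7, 11, ∞}: a division algebra.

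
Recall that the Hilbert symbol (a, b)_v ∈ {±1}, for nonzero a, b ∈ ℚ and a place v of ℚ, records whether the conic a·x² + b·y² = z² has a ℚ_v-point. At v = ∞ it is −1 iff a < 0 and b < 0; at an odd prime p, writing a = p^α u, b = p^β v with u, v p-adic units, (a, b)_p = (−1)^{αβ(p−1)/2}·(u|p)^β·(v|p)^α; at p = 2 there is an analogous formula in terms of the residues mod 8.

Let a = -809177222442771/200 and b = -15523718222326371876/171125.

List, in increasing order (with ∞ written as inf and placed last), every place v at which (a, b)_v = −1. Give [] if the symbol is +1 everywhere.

[2, 3, 5, 23, 31, inf]

(a, b) ≡ (-598, -973245) mod (ℚ^×)²; places V = {2, 3, 5, 7, 13, 19, 23, 31, 37, ∞}.
(a,b)_5: α=-2, u≡3; β=-3, v≡1 (mod 5); (3|5)=-1, (1|5)=+1; sign (−1)^0·-1^-3·+1^-2 = -1.
(a,b)_23: α=1, u≡14; β=1, v≡14 (mod 23); (14|23)=-1, (14|23)=-1; sign (−1)^1·-1^1·-1^1 = -1.
(a,b)_37: α=0, u≡31; β=-2, v≡12 (mod 37); (31|37)=-1, (12|37)=+1; sign (−1)^0·-1^-2·+1^0 = +1.
(a,b)_2: α=-3, β=2; u≡5, v≡3 (mod 8); ε(u)ε(v)=0·1, αω(v)=-3·1, βω(u)=2·1; sum ≡ 1  ⇒  -1.
(a,b)_3: α=2, u≡2; β=3, v≡2 (mod 3); (2|3)=-1, (2|3)=-1; sign (−1)^0·-1^3·-1^2 = -1.
(a,b)_∞: sgn(-598)=−, sgn(-973245)=−, so -1.
(a,b)_31: α=2, u≡13; β=3, v≡8 (mod 31); (13|31)=-1, (8|31)=+1; sign (−1)^0·-1^3·+1^2 = -1.
(a,b)_7: α=4, u≡4; β=3, v≡5 (mod 7); (4|7)=+1, (5|7)=-1; sign (−1)^0·+1^3·-1^4 = +1.
(a,b)_19: α=4, u≡14; β=6, v≡1 (mod 19); (14|19)=-1, (1|19)=+1; sign (−1)^0·-1^6·+1^4 = +1.
(a,b)_13: α=1, u≡2; β=1, v≡11 (mod 13); (2|13)=-1, (11|13)=-1; sign (−1)^0·-1^1·-1^1 = +1.
Ram(-598, -973245) = {2, 3, 5, 23, 31, ∞}; no ℚ_2-point on the conic.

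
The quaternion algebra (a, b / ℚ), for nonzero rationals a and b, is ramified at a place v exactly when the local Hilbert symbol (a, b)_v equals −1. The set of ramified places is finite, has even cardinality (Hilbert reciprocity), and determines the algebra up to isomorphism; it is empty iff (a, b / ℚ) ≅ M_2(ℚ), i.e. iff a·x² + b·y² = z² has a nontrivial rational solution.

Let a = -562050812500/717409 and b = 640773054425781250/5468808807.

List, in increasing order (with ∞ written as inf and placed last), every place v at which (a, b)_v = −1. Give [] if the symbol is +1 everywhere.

(a, b) ≡ (-37, 34510) mod (ℚ^×)²; places V = {2, 3, 5, 7, 11, 17, 29, 37, ∞}.
(a,b)_17: α=2, u≡7; β=3, v≡11 (mod 17); (7|17)=-1, (11|17)=-1; sign (−1)^0·-1^3·-1^2 = -1.
(a,b)_29: α=2, u≡14; β=3, v≡25 (mod 29); (14|29)=-1, (25|29)=+1; sign (−1)^0·-1^3·+1^2 = -1.
(a,b)_2: α=2, β=1; u≡3, v≡7 (mod 8); ε(u)ε(v)=1·1, αω(v)=2·0, βω(u)=1·1; sum ≡ 0  ⇒  +1.
(a,b)_3: α=0, u≡2; β=-2, v≡1 (mod 3); (2|3)=-1, (1|3)=+1; sign (−1)^0·-1^-2·+1^0 = +1.
(a,b)_37: α=1, u≡11; β=2, v≡1 (mod 37); (11|37)=+1, (1|37)=+1; sign (−1)^0·+1^2·+1^1 = +1.
(a,b)_∞: sgn(-37)=−, sgn(34510)=+, so +1.
(a,b)_7: α=-2, u≡3; β=-3, v≡4 (mod 7); (3|7)=-1, (4|7)=+1; sign (−1)^0·-1^-3·+1^-2 = -1.
(a,b)_11: α=-4, u≡2; β=-6, v≡4 (mod 11); (2|11)=-1, (4|11)=+1; sign (−1)^0·-1^-6·+1^-4 = +1.
(a,b)_5: α=6, u≡2; β=9, v≡3 (mod 5); (2|5)=-1, (3|5)=-1; sign (−1)^0·-1^9·-1^6 = -1.
(-37, 34510 / ℚ) ramifies at {5, 7, 17, 29}: a division algebra.

[5, 7, 17, 29]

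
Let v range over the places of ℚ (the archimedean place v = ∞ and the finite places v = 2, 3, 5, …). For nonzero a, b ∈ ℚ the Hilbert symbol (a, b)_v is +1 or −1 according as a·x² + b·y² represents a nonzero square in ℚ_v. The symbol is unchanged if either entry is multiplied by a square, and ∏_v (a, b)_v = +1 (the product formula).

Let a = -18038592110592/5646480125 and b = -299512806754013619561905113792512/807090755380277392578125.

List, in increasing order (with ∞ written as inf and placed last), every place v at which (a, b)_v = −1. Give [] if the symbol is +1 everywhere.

[3, inf]

Mod squares: a ≡ -13110, b ≡ -15. Check v ∈ {∞, 2, 3, 5, 11, 13, 17, 19, 23, 37, 47}.
v=2: v_2(a)=21, v_2(b)=38; units ≡ 5, 1 (mod 8); ε·ε+αω+βω = 0·0+21·0+38·1 ≡ 0  ⇒  (a,b)_2 = +1.
v=19: a=19^1·(≡12), b=19^2·(≡6) mod 19; (12|19)=-1, (6|19)=+1; (−1)^{1·2·9}·(-1)^2·(+1)^1 = +1.
v=47: a=47^-2·(≡9), b=47^-4·(≡2) mod 47; (9|47)=+1, (2|47)=+1; (−1)^{-2·-4·23}·(+1)^-4·(+1)^-2 = +1.
v=17: a=17^0·(≡11), b=17^4·(≡16) mod 17; (11|17)=-1, (16|17)=+1; (−1)^{0·4·8}·(-1)^4·(+1)^0 = +1.
v=13: a=13^-2·(≡11), b=13^-2·(≡6) mod 13; (11|13)=-1, (6|13)=-1; (−1)^{-2·-2·6}·(-1)^-2·(-1)^-2 = +1.
v=∞: -13110 < 0 and -15 < 0  ⇒  (a,b)_∞ = -1.
v=37: a=37^0·(≡9), b=37^-2·(≡29) mod 37; (9|37)=+1, (29|37)=-1; (−1)^{0·-2·18}·(+1)^-2·(-1)^0 = +1.
v=11: a=11^-2·(≡2), b=11^-4·(≡6) mod 11; (2|11)=-1, (6|11)=-1; (−1)^{-2·-4·5}·(-1)^-4·(-1)^-2 = +1.
v=23: a=23^1·(≡11), b=23^4·(≡13) mod 23; (11|23)=-1, (13|23)=+1; (−1)^{1·4·11}·(-1)^4·(+1)^1 = +1.
v=5: a=5^-3·(≡3), b=5^-11·(≡3) mod 5; (3|5)=-1, (3|5)=-1; (−1)^{-3·-11·2}·(-1)^-11·(-1)^-3 = +1.
v=3: a=3^9·(≡1), b=3^17·(≡1) mod 3; (1|3)=+1, (1|3)=+1; (−1)^{9·17·1}·(+1)^17·(+1)^9 = -1.
Ram(-13110, -15) = {3, ∞}; no ℚ_3-point on the conic.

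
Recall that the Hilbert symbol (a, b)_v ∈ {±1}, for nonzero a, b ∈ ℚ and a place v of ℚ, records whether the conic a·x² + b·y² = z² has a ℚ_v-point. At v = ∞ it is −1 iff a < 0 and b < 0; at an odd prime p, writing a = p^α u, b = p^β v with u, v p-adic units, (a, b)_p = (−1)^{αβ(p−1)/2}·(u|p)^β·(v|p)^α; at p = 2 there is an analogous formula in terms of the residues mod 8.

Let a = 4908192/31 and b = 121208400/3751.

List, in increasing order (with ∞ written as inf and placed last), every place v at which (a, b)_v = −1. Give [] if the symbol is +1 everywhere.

[3, 31]

(a, b) ≡ (9509622, 115971) mod (ℚ^×)²; places V = {2, 3, 5, 11, 29, 31, 41, 43, ∞}.
(a,b)_43: α=1, u≡34; β=1, v≡15 (mod 43); (34|43)=-1, (15|43)=+1; sign (−1)^1·-1^1·+1^1 = +1.
(a,b)_5: α=0, u≡2; β=2, v≡1 (mod 5); (2|5)=-1, (1|5)=+1; sign (−1)^0·-1^2·+1^0 = +1.
(a,b)_31: α=-1, u≡24; β=-1, v≡27 (mod 31); (24|31)=-1, (27|31)=-1; sign (−1)^1·-1^-1·-1^-1 = -1.
(a,b)_∞: sgn(9509622)=+, sgn(115971)=+, so +1.
(a,b)_3: α=1, u≡2; β=5, v≡2 (mod 3); (2|3)=-1, (2|3)=-1; sign (−1)^1·-1^5·-1^1 = -1.
(a,b)_2: α=5, β=4; u≡3, v≡3 (mod 8); ε(u)ε(v)=1·1, αω(v)=5·1, βω(u)=4·1; sum ≡ 0  ⇒  +1.
(a,b)_11: α=0, u≡4; β=-2, v≡3 (mod 11); (4|11)=+1, (3|11)=+1; sign (−1)^0·+1^-2·+1^0 = +1.
(a,b)_29: α=1, u≡2; β=1, v≡12 (mod 29); (2|29)=-1, (12|29)=-1; sign (−1)^0·-1^1·-1^1 = +1.
(a,b)_41: α=1, u≡9; β=0, v≡5 (mod 41); (9|41)=+1, (5|41)=+1; sign (−1)^0·+1^0·+1^1 = +1.
Ram(9509622, 115971) = {3, 31}; no ℚ_3-point on the conic.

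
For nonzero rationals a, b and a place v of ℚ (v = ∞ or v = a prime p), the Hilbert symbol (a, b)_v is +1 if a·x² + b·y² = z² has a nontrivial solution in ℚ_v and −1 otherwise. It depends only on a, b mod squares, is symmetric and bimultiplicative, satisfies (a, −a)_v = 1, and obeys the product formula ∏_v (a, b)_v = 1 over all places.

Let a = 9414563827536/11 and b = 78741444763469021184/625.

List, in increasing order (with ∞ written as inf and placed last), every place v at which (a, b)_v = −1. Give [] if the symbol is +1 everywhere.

[11, 19]

(a, b) ≡ (319, 2261) mod (ℚ^×)²; places V = {2, 3, 5, 7, 11, 17, 19, 29, ∞}.
(a,b)_7: α=4, u≡2; β=5, v≡4 (mod 7); (2|7)=+1, (4|7)=+1; sign (−1)^0·+1^5·+1^4 = +1.
(a,b)_11: α=-1, u≡10; β=0, v≡10 (mod 11); (10|11)=-1, (10|11)=-1; sign (−1)^0·-1^0·-1^-1 = -1.
(a,b)_29: α=1, u≡10; β=2, v≡9 (mod 29); (10|29)=-1, (9|29)=+1; sign (−1)^0·-1^2·+1^1 = +1.
(a,b)_17: α=2, u≡8; β=1, v≡12 (mod 17); (8|17)=+1, (12|17)=-1; sign (−1)^0·+1^1·-1^2 = +1.
(a,b)_19: α=2, u≡12; β=3, v≡6 (mod 19); (12|19)=-1, (6|19)=+1; sign (−1)^0·-1^3·+1^2 = -1.
(a,b)_2: α=4, β=16; u≡7, v≡5 (mod 8); ε(u)ε(v)=1·0, αω(v)=4·1, βω(u)=16·0; sum ≡ 0  ⇒  +1.
(a,b)_∞: sgn(319)=+, sgn(2261)=+, so +1.
(a,b)_3: α=4, u≡1; β=6, v≡2 (mod 3); (1|3)=+1, (2|3)=-1; sign (−1)^0·+1^6·-1^4 = +1.
(a,b)_5: α=0, u≡1; β=-4, v≡4 (mod 5); (1|5)=+1, (4|5)=+1; sign (−1)^0·+1^-4·+1^0 = +1.
Ram(319, 2261) = {11, 19}; no ℚ_11-point on the conic.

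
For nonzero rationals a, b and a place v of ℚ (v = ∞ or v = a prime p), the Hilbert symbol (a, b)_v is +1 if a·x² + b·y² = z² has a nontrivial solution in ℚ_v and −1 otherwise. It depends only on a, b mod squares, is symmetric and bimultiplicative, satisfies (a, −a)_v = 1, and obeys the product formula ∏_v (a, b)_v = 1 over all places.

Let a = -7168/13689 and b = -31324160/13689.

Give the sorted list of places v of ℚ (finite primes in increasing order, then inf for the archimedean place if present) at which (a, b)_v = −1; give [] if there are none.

(a, b) ≡ (-7, -30590) mod (ℚ^×)²; places V = {2, 3, 5, 7, 13, 19, 23, ∞}.
(a,b)_5: α=0, u≡3; β=1, v≡2 (mod 5); (3|5)=-1, (2|5)=-1; sign (−1)^0·-1^1·-1^0 = -1.
(a,b)_13: α=-2, u≡7; β=-2, v≡1 (mod 13); (7|13)=-1, (1|13)=+1; sign (−1)^0·-1^-2·+1^-2 = +1.
(a,b)_2: α=10, β=11; u≡1, v≡1 (mod 8); ε(u)ε(v)=0·0, αω(v)=10·0, βω(u)=11·0; sum ≡ 0  ⇒  +1.
(a,b)_7: α=1, u≡3; β=1, v≡6 (mod 7); (3|7)=-1, (6|7)=-1; sign (−1)^1·-1^1·-1^1 = -1.
(a,b)_3: α=-4, u≡2; β=-4, v≡1 (mod 3); (2|3)=-1, (1|3)=+1; sign (−1)^0·-1^-4·+1^-4 = +1.
(a,b)_∞: sgn(-7)=−, sgn(-30590)=−, so -1.
(a,b)_19: α=0, u≡10; β=1, v≡1 (mod 19); (10|19)=-1, (1|19)=+1; sign (−1)^0·-1^1·+1^0 = -1.
(a,b)_23: α=0, u≡2; β=1, v≡12 (mod 23); (2|23)=+1, (12|23)=+1; sign (−1)^0·+1^1·+1^0 = +1.
|Ram(-7, -30590)| = 4, even; anisotropic at {5, 7, 19, ∞}.

[5, 7, 19, inf]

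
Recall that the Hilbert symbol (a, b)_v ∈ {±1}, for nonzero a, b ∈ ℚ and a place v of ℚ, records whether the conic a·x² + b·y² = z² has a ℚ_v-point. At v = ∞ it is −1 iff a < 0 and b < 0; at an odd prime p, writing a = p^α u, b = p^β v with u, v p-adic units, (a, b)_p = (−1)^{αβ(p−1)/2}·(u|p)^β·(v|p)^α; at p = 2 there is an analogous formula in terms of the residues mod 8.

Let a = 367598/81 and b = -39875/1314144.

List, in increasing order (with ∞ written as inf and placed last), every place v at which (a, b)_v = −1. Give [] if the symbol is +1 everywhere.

Mod squares: a ≡ 62, b ≡ -9570. Check v ∈ {∞, 2, 3, 5, 7, 11, 13, 29, 31}.
v=29: a=29^0·(≡1), b=29^1·(≡18) mod 29; (1|29)=+1, (18|29)=-1; (−1)^{0·1·14}·(+1)^1·(-1)^0 = +1.
v=11: a=11^2·(≡6), b=11^1·(≡7) mod 11; (6|11)=-1, (7|11)=-1; (−1)^{2·1·5}·(-1)^1·(-1)^2 = -1.
v=∞: 62 > 0 and -9570 < 0  ⇒  (a,b)_∞ = +1.
v=2: v_2(a)=1, v_2(b)=-5; units ≡ 7, 7 (mod 8); ε·ε+αω+βω = 1·1+1·0+-5·0 ≡ 1  ⇒  (a,b)_2 = -1.
v=5: a=5^0·(≡3), b=5^3·(≡4) mod 5; (3|5)=-1, (4|5)=+1; (−1)^{0·3·2}·(-1)^3·(+1)^0 = -1.
v=7: a=7^2·(≡3), b=7^0·(≡3) mod 7; (3|7)=-1, (3|7)=-1; (−1)^{2·0·3}·(-1)^0·(-1)^2 = +1.
v=13: a=13^0·(≡12), b=13^-2·(≡11) mod 13; (12|13)=+1, (11|13)=-1; (−1)^{0·-2·6}·(+1)^-2·(-1)^0 = +1.
v=31: a=31^1·(≡9), b=31^0·(≡5) mod 31; (9|31)=+1, (5|31)=+1; (−1)^{1·0·15}·(+1)^0·(+1)^1 = +1.
v=3: a=3^-4·(≡2), b=3^-5·(≡2) mod 3; (2|3)=-1, (2|3)=-1; (−1)^{-4·-5·1}·(-1)^-5·(-1)^-4 = -1.
Ram(62, -9570) = {2, 3, 5, 11}; no ℚ_2-point on the conic.

[2, 3, 5, 11]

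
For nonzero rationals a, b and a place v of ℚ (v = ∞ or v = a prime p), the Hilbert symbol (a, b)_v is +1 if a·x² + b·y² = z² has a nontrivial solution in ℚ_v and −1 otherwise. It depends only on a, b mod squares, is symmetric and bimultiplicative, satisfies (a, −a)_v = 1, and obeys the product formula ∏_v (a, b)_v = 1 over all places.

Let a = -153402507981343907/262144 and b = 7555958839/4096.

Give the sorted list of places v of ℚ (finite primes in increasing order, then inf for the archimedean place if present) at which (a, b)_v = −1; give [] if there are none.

[11, 13, 17, 41]

Mod squares: a ≡ -1763, b ≡ 2431. Check v ∈ {∞, 2, 11, 13, 17, 37, 41, 43}.
v=13: a=13^2·(≡2), b=13^1·(≡8) mod 13; (2|13)=-1, (8|13)=-1; (−1)^{2·1·6}·(-1)^1·(-1)^2 = -1.
v=11: a=11^2·(≡7), b=11^1·(≡5) mod 11; (7|11)=-1, (5|11)=+1; (−1)^{2·1·5}·(-1)^1·(+1)^2 = -1.
v=∞: -1763 < 0 and 2431 > 0  ⇒  (a,b)_∞ = +1.
v=17: a=17^0·(≡7), b=17^1·(≡12) mod 17; (7|17)=-1, (12|17)=-1; (−1)^{0·1·8}·(-1)^1·(-1)^0 = -1.
v=37: a=37^2·(≡20), b=37^0·(≡21) mod 37; (20|37)=-1, (21|37)=+1; (−1)^{2·0·18}·(-1)^0·(+1)^2 = +1.
v=2: v_2(a)=-18, v_2(b)=-12; units ≡ 5, 7 (mod 8); ε·ε+αω+βω = 0·1+-18·0+-12·1 ≡ 0  ⇒  (a,b)_2 = +1.
v=43: a=43^3·(≡2), b=43^2·(≡24) mod 43; (2|43)=-1, (24|43)=+1; (−1)^{3·2·21}·(-1)^2·(+1)^3 = +1.
v=41: a=41^3·(≡36), b=41^2·(≡29) mod 41; (36|41)=+1, (29|41)=-1; (−1)^{3·2·20}·(+1)^2·(-1)^3 = -1.
|Ram(-1763, 2431)| = 4, even; anisotropic at {11, 13, 17, 41}.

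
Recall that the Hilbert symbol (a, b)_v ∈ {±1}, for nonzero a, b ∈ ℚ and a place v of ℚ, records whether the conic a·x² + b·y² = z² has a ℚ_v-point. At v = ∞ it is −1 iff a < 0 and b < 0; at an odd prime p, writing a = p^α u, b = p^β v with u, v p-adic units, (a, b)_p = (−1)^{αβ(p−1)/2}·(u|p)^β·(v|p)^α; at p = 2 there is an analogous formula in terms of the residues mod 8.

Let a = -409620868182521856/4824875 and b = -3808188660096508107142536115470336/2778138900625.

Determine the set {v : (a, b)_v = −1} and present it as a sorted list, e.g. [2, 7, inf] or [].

(a, b) ≡ (-22330, -64821) mod (ℚ^×)²; places V = {2, 3, 5, 7, 11, 17, 19, 23, 29, 31, 41, ∞}.
(a,b)_31: α=2, u≡11; β=3, v≡26 (mod 31); (11|31)=-1, (26|31)=-1; sign (−1)^0·-1^3·-1^2 = -1.
(a,b)_3: α=4, u≡2; β=3, v≡2 (mod 3); (2|3)=-1, (2|3)=-1; sign (−1)^0·-1^3·-1^4 = -1.
(a,b)_2: α=11, β=14; u≡3, v≡3 (mod 8); ε(u)ε(v)=1·1, αω(v)=11·1, βω(u)=14·1; sum ≡ 0  ⇒  +1.
(a,b)_5: α=-3, u≡1; β=-4, v≡4 (mod 5); (1|5)=+1, (4|5)=+1; sign (−1)^0·+1^-4·+1^-3 = +1.
(a,b)_7: α=5, u≡4; β=8, v≡6 (mod 7); (4|7)=+1, (6|7)=-1; sign (−1)^0·+1^8·-1^5 = -1.
(a,b)_19: α=0, u≡2; β=-2, v≡1 (mod 19); (2|19)=-1, (1|19)=+1; sign (−1)^0·-1^-2·+1^0 = +1.
(a,b)_23: α=2, u≡3; β=6, v≡9 (mod 23); (3|23)=+1, (9|23)=+1; sign (−1)^0·+1^6·+1^2 = +1.
(a,b)_17: α=2, u≡4; β=3, v≡11 (mod 17); (4|17)=+1, (11|17)=-1; sign (−1)^0·+1^3·-1^2 = +1.
(a,b)_29: α=-1, u≡23; β=-2, v≡1 (mod 29); (23|29)=+1, (1|29)=+1; sign (−1)^0·+1^-2·+1^-1 = +1.
(a,b)_∞: sgn(-22330)=−, sgn(-64821)=−, so -1.
(a,b)_11: α=-3, u≡5; β=-4, v≡7 (mod 11); (5|11)=+1, (7|11)=-1; sign (−1)^0·+1^-4·-1^-3 = -1.
(a,b)_41: α=0, u≡17; β=3, v≡10 (mod 41); (17|41)=-1, (10|41)=+1; sign (−1)^0·-1^3·+1^0 = -1.
|Ram(-22330, -64821)| = 6, even; anisotropic at {3, 7, 11, 31, 41, ∞}.

[3, 7, 11, 31, 41, inf]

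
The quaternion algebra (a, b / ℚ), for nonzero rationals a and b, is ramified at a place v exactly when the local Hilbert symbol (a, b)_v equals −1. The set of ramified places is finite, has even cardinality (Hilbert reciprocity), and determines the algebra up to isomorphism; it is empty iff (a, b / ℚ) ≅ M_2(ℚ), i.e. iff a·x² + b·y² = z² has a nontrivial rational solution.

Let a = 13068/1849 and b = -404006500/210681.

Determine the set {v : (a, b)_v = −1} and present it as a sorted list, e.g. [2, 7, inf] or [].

[2, 3, 5, 19]

Mod squares: a ≡ 3, b ≡ -2185. Check v ∈ {∞, 2, 3, 5, 11, 17, 19, 23, 43}.
v=5: a=5^0·(≡2), b=5^3·(≡3) mod 5; (2|5)=-1, (3|5)=-1; (−1)^{0·3·2}·(-1)^3·(-1)^0 = -1.
v=43: a=43^-2·(≡39), b=43^2·(≡19) mod 43; (39|43)=-1, (19|43)=-1; (−1)^{-2·2·21}·(-1)^2·(-1)^-2 = +1.
v=∞: 3 > 0 and -2185 < 0  ⇒  (a,b)_∞ = +1.
v=2: v_2(a)=2, v_2(b)=2; units ≡ 3, 7 (mod 8); ε·ε+αω+βω = 1·1+2·0+2·1 ≡ 1  ⇒  (a,b)_2 = -1.
v=19: a=19^0·(≡12), b=19^1·(≡3) mod 19; (12|19)=-1, (3|19)=-1; (−1)^{0·1·9}·(-1)^1·(-1)^0 = -1.
v=3: a=3^3·(≡1), b=3^-6·(≡2) mod 3; (1|3)=+1, (2|3)=-1; (−1)^{3·-6·1}·(+1)^-6·(-1)^3 = -1.
v=17: a=17^0·(≡14), b=17^-2·(≡2) mod 17; (14|17)=-1, (2|17)=+1; (−1)^{0·-2·8}·(-1)^-2·(+1)^0 = +1.
v=23: a=23^0·(≡3), b=23^1·(≡14) mod 23; (3|23)=+1, (14|23)=-1; (−1)^{0·1·11}·(+1)^1·(-1)^0 = +1.
v=11: a=11^2·(≡9), b=11^0·(≡9) mod 11; (9|11)=+1, (9|11)=+1; (−1)^{2·0·5}·(+1)^0·(+1)^2 = +1.
|Ram(3, -2185)| = 4, even; anisotropic at {2, 3, 5, 19}.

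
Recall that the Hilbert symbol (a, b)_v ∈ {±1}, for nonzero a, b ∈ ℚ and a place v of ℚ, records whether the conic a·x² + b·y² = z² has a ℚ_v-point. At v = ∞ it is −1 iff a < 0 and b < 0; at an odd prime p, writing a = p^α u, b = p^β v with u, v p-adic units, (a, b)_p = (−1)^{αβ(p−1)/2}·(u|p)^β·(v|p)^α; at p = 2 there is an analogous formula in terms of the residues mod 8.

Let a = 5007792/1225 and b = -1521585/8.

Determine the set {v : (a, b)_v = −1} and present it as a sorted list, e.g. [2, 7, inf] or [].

Mod squares: a ≡ 3, b ≡ -130. Check v ∈ {∞, 2, 3, 5, 7, 13, 17, 19}.
v=2: v_2(a)=4, v_2(b)=-3; units ≡ 3, 7 (mod 8); ε·ε+αω+βω = 1·1+4·0+-3·1 ≡ 0  ⇒  (a,b)_2 = +1.
v=17: a=17^2·(≡5), b=17^2·(≡7) mod 17; (5|17)=-1, (7|17)=-1; (−1)^{2·2·8}·(-1)^2·(-1)^2 = +1.
v=3: a=3^1·(≡1), b=3^4·(≡2) mod 3; (1|3)=+1, (2|3)=-1; (−1)^{1·4·1}·(+1)^4·(-1)^1 = -1.
v=7: a=7^-2·(≡5), b=7^0·(≡5) mod 7; (5|7)=-1, (5|7)=-1; (−1)^{-2·0·3}·(-1)^0·(-1)^-2 = +1.
v=∞: 3 > 0 and -130 < 0  ⇒  (a,b)_∞ = +1.
v=5: a=5^-2·(≡3), b=5^1·(≡1) mod 5; (3|5)=-1, (1|5)=+1; (−1)^{-2·1·2}·(-1)^1·(+1)^-2 = -1.
v=19: a=19^2·(≡15), b=19^0·(≡18) mod 19; (15|19)=-1, (18|19)=-1; (−1)^{2·0·9}·(-1)^0·(-1)^2 = +1.
v=13: a=13^0·(≡12), b=13^1·(≡9) mod 13; (12|13)=+1, (9|13)=+1; (−1)^{0·1·6}·(+1)^1·(+1)^0 = +1.
(3, -130 / ℚ) ramifies at {3, 5}: a division algebra.

[3, 5]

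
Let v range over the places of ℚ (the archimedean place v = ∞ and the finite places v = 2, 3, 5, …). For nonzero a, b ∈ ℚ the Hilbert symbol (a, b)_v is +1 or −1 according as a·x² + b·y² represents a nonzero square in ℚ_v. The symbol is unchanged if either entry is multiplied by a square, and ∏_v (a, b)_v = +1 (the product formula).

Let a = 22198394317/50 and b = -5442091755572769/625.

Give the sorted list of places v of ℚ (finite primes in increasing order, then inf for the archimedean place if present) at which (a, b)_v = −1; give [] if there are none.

Mod squares: a ≡ 506, b ≡ -969. Check v ∈ {∞, 2, 3, 5, 11, 17, 19, 23, 29}.
v=5: a=5^-2·(≡1), b=5^-4·(≡1) mod 5; (1|5)=+1, (1|5)=+1; (−1)^{-2·-4·2}·(+1)^-4·(+1)^-2 = +1.
v=∞: 506 > 0 and -969 < 0  ⇒  (a,b)_∞ = +1.
v=29: a=29^2·(≡16), b=29^2·(≡15) mod 29; (16|29)=+1, (15|29)=-1; (−1)^{2·2·14}·(+1)^2·(-1)^2 = +1.
v=2: v_2(a)=-1, v_2(b)=0; units ≡ 5, 7 (mod 8); ε·ε+αω+βω = 0·1+-1·0+0·1 ≡ 0  ⇒  (a,b)_2 = +1.
v=23: a=23^1·(≡7), b=23^2·(≡22) mod 23; (7|23)=-1, (22|23)=-1; (−1)^{1·2·11}·(-1)^2·(-1)^1 = -1.
v=11: a=11^1·(≡6), b=11^2·(≡7) mod 11; (6|11)=-1, (7|11)=-1; (−1)^{1·2·5}·(-1)^2·(-1)^1 = -1.
v=3: a=3^0·(≡2), b=3^1·(≡1) mod 3; (2|3)=-1, (1|3)=+1; (−1)^{0·1·1}·(-1)^1·(+1)^0 = -1.
v=17: a=17^2·(≡13), b=17^3·(≡5) mod 17; (13|17)=+1, (5|17)=-1; (−1)^{2·3·8}·(+1)^3·(-1)^2 = +1.
v=19: a=19^2·(≡10), b=19^3·(≡6) mod 19; (10|19)=-1, (6|19)=+1; (−1)^{2·3·9}·(-1)^3·(+1)^2 = -1.
(506, -969 / ℚ) ramifies at {3, 11, 19, 23}: a division algebra.

[3, 11, 19, 23]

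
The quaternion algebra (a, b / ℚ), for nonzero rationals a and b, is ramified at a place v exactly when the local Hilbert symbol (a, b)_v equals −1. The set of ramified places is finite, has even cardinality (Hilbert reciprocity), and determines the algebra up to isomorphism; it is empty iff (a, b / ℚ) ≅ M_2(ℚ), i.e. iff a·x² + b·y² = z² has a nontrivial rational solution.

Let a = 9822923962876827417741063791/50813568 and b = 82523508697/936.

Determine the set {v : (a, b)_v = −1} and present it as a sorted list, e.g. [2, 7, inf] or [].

(a, b) ≡ (289478, 71162) mod (ℚ^×)²; places V = {2, 3, 7, 13, 17, 19, 23, 29, 31, ∞}.
(a,b)_2: α=-7, β=-3; u≡3, v≡5 (mod 8); ε(u)ε(v)=1·0, αω(v)=-7·1, βω(u)=-3·1; sum ≡ 0  ⇒  +1.
(a,b)_31: α=1, u≡9; β=0, v≡24 (mod 31); (9|31)=+1, (24|31)=-1; sign (−1)^0·+1^0·-1^1 = -1.
(a,b)_13: α=-2, u≡6; β=-1, v≡12 (mod 13); (6|13)=-1, (12|13)=+1; sign (−1)^0·-1^-1·+1^-2 = -1.
(a,b)_7: α=3, u≡6; β=1, v≡1 (mod 7); (6|7)=-1, (1|7)=+1; sign (−1)^1·-1^1·+1^3 = +1.
(a,b)_3: α=-4, u≡2; β=-2, v≡2 (mod 3); (2|3)=-1, (2|3)=-1; sign (−1)^0·-1^-2·-1^-4 = +1.
(a,b)_23: α=3, u≡15; β=1, v≡9 (mod 23); (15|23)=-1, (9|23)=+1; sign (−1)^1·-1^1·+1^3 = +1.
(a,b)_19: α=4, u≡2; β=2, v≡7 (mod 19); (2|19)=-1, (7|19)=+1; sign (−1)^0·-1^2·+1^4 = +1.
(a,b)_29: α=-1, u≡28; β=0, v≡7 (mod 29); (28|29)=+1, (7|29)=+1; sign (−1)^0·+1^0·+1^-1 = +1.
(a,b)_∞: sgn(289478)=+, sgn(71162)=+, so +1.
(a,b)_17: α=12, u≡13; β=5, v≡15 (mod 17); (13|17)=+1, (15|17)=+1; sign (−1)^0·+1^5·+1^12 = +1.
|Ram(289478, 71162)| = 2, even; anisotropic at {13, 31}.

[13, 31]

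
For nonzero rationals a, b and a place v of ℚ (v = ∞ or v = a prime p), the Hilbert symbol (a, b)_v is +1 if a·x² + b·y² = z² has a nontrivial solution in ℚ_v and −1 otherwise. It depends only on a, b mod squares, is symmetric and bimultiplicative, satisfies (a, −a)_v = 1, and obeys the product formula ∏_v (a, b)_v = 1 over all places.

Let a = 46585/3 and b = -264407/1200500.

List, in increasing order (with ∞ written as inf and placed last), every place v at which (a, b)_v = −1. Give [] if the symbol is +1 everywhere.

[3, 5, 7, 13]

(a, b) ≡ (1155, -715) mod (ℚ^×)²; places V = {2, 3, 5, 7, 11, 13, 43, ∞}.
(a,b)_13: α=0, u≡2; β=1, v≡3 (mod 13); (2|13)=-1, (3|13)=+1; sign (−1)^0·-1^1·+1^0 = -1.
(a,b)_11: α=3, u≡8; β=1, v≡5 (mod 11); (8|11)=-1, (5|11)=+1; sign (−1)^1·-1^1·+1^3 = +1.
(a,b)_3: α=-1, u≡1; β=0, v≡2 (mod 3); (1|3)=+1, (2|3)=-1; sign (−1)^0·+1^0·-1^-1 = -1.
(a,b)_7: α=1, u≡4; β=-4, v≡6 (mod 7); (4|7)=+1, (6|7)=-1; sign (−1)^0·+1^-4·-1^1 = -1.
(a,b)_43: α=0, u≡34; β=2, v≡16 (mod 43); (34|43)=-1, (16|43)=+1; sign (−1)^0·-1^2·+1^0 = +1.
(a,b)_∞: sgn(1155)=+, sgn(-715)=−, so +1.
(a,b)_2: α=0, β=-2; u≡3, v≡5 (mod 8); ε(u)ε(v)=1·0, αω(v)=0·1, βω(u)=-2·1; sum ≡ 0  ⇒  +1.
(a,b)_5: α=1, u≡4; β=-3, v≡2 (mod 5); (4|5)=+1, (2|5)=-1; sign (−1)^0·+1^-3·-1^1 = -1.
|Ram(1155, -715)| = 4, even; anisotropic at {3, 5, 7, 13}.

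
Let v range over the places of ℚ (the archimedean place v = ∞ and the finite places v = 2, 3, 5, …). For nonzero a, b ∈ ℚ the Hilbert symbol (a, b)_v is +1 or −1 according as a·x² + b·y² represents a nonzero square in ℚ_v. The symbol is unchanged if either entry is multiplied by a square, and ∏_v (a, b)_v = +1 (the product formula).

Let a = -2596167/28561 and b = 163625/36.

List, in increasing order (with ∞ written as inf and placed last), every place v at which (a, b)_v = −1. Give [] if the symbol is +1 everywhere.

[5, 17]

(a, b) ≡ (-7, 6545) mod (ℚ^×)²; places V = {2, 3, 5, 7, 11, 13, 17, 29, ∞}.
(a,b)_17: α=0, u≡5; β=1, v≡10 (mod 17); (5|17)=-1, (10|17)=-1; sign (−1)^0·-1^1·-1^0 = -1.
(a,b)_2: α=0, β=-2; u≡1, v≡1 (mod 8); ε(u)ε(v)=0·0, αω(v)=0·0, βω(u)=-2·0; sum ≡ 0  ⇒  +1.
(a,b)_5: α=0, u≡3; β=3, v≡4 (mod 5); (3|5)=-1, (4|5)=+1; sign (−1)^0·-1^3·+1^0 = -1.
(a,b)_11: α=0, u≡4; β=1, v≡1 (mod 11); (4|11)=+1, (1|11)=+1; sign (−1)^0·+1^1·+1^0 = +1.
(a,b)_7: α=3, u≡5; β=1, v≡2 (mod 7); (5|7)=-1, (2|7)=+1; sign (−1)^1·-1^1·+1^3 = +1.
(a,b)_29: α=2, u≡25; β=0, v≡1 (mod 29); (25|29)=+1, (1|29)=+1; sign (−1)^0·+1^0·+1^2 = +1.
(a,b)_∞: sgn(-7)=−, sgn(6545)=+, so +1.
(a,b)_13: α=-4, u≡11; β=0, v≡2 (mod 13); (11|13)=-1, (2|13)=-1; sign (−1)^0·-1^0·-1^-4 = +1.
(a,b)_3: α=2, u≡2; β=-2, v≡2 (mod 3); (2|3)=-1, (2|3)=-1; sign (−1)^0·-1^-2·-1^2 = +1.
(-7, 6545 / ℚ) ramifies at {5, 17}: a division algebra.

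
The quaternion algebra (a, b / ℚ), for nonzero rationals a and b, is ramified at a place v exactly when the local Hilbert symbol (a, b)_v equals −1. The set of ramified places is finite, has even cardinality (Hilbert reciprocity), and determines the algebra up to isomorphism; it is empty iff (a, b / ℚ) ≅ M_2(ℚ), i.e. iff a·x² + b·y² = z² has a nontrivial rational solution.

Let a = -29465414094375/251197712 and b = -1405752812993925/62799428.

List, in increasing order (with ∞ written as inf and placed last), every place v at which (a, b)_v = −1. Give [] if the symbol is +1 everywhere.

(a, b) ≡ (-1508087, -28101) mod (ℚ^×)²; places V = {2, 3, 5, 7, 11, 17, 19, 23, 29, 31, ∞}.
(a,b)_3: α=12, u≡1; β=13, v≡2 (mod 3); (1|3)=+1, (2|3)=-1; sign (−1)^0·+1^13·-1^12 = +1.
(a,b)_7: α=1, u≡5; β=0, v≡4 (mod 7); (5|7)=-1, (4|7)=+1; sign (−1)^0·-1^0·+1^1 = +1.
(a,b)_19: α=1, u≡1; β=1, v≡8 (mod 19); (1|19)=+1, (8|19)=-1; sign (−1)^1·+1^1·-1^1 = +1.
(a,b)_29: α=1, u≡6; β=1, v≡15 (mod 29); (6|29)=+1, (15|29)=-1; sign (−1)^0·+1^1·-1^1 = -1.
(a,b)_∞: sgn(-1508087)=−, sgn(-28101)=−, so -1.
(a,b)_2: α=-4, β=-2; u≡1, v≡3 (mod 8); ε(u)ε(v)=0·1, αω(v)=-4·1, βω(u)=-2·0; sum ≡ 0  ⇒  +1.
(a,b)_23: α=1, u≡1; β=2, v≡15 (mod 23); (1|23)=+1, (15|23)=-1; sign (−1)^0·+1^2·-1^1 = -1.
(a,b)_11: α=0, u≡7; β=2, v≡4 (mod 11); (7|11)=-1, (4|11)=+1; sign (−1)^0·-1^2·+1^0 = +1.
(a,b)_17: α=-1, u≡3; β=-1, v≡15 (mod 17); (3|17)=-1, (15|17)=+1; sign (−1)^0·-1^-1·+1^-1 = -1.
(a,b)_31: α=-4, u≡8; β=-4, v≡16 (mod 31); (8|31)=+1, (16|31)=+1; sign (−1)^0·+1^-4·+1^-4 = +1.
(a,b)_5: α=4, u≡2; β=2, v≡1 (mod 5); (2|5)=-1, (1|5)=+1; sign (−1)^0·-1^2·+1^4 = +1.
|Ram(-1508087, -28101)| = 4, even; anisotropic at {17, 23, 29, ∞}.

[17, 23, 29, inf]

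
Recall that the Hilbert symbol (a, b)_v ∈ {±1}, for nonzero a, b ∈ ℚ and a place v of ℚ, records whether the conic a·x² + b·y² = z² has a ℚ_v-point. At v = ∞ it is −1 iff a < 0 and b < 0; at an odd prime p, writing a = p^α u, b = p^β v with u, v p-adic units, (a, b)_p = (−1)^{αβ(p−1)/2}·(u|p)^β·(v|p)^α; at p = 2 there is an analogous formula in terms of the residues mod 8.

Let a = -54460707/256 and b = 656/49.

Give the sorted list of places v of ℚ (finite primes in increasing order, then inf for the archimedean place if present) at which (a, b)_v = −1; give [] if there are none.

[3, 17, 19, 41]

(a, b) ≡ (-1111443, 41) mod (ℚ^×)²; places V = {2, 3, 7, 17, 19, 31, 37, 41, ∞}.
(a,b)_41: α=0, u≡29; β=1, v≡2 (mod 41); (29|41)=-1, (2|41)=+1; sign (−1)^0·-1^1·+1^0 = -1.
(a,b)_37: α=1, u≡17; β=0, v≡30 (mod 37); (17|37)=-1, (30|37)=+1; sign (−1)^0·-1^0·+1^1 = +1.
(a,b)_17: α=1, u≡11; β=0, v≡12 (mod 17); (11|17)=-1, (12|17)=-1; sign (−1)^0·-1^0·-1^1 = -1.
(a,b)_∞: sgn(-1111443)=−, sgn(41)=+, so +1.
(a,b)_2: α=-8, β=4; u≡5, v≡1 (mod 8); ε(u)ε(v)=0·0, αω(v)=-8·0, βω(u)=4·1; sum ≡ 0  ⇒  +1.
(a,b)_31: α=1, u≡16; β=0, v≡2 (mod 31); (16|31)=+1, (2|31)=+1; sign (−1)^0·+1^0·+1^1 = +1.
(a,b)_19: α=1, u≡7; β=0, v≡13 (mod 19); (7|19)=+1, (13|19)=-1; sign (−1)^0·+1^0·-1^1 = -1.
(a,b)_7: α=2, u≡6; β=-2, v≡5 (mod 7); (6|7)=-1, (5|7)=-1; sign (−1)^0·-1^-2·-1^2 = +1.
(a,b)_3: α=1, u≡1; β=0, v≡2 (mod 3); (1|3)=+1, (2|3)=-1; sign (−1)^0·+1^0·-1^1 = -1.
Ram(-1111443, 41) = {3, 17, 19, 41}; no ℚ_3-point on the conic.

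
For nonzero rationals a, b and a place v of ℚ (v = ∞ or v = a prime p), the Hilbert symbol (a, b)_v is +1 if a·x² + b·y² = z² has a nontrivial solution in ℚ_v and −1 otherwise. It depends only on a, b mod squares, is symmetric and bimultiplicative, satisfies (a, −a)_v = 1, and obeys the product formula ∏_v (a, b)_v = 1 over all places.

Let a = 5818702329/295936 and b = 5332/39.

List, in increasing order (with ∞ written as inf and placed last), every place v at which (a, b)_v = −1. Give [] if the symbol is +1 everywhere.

[3, 13]

Mod squares: a ≡ 41, b ≡ 51987. Check v ∈ {∞, 2, 3, 11, 13, 17, 19, 31, 41, 43}.
v=∞: 41 > 0 and 51987 > 0  ⇒  (a,b)_∞ = +1.
v=2: v_2(a)=-10, v_2(b)=2; units ≡ 1, 3 (mod 8); ε·ε+αω+βω = 0·1+-10·1+2·0 ≡ 0  ⇒  (a,b)_2 = +1.
v=19: a=19^4·(≡12), b=19^0·(≡12) mod 19; (12|19)=-1, (12|19)=-1; (−1)^{4·0·9}·(-1)^0·(-1)^4 = +1.
v=43: a=43^0·(≡25), b=43^1·(≡12) mod 43; (25|43)=+1, (12|43)=-1; (−1)^{0·1·21}·(+1)^1·(-1)^0 = +1.
v=31: a=31^0·(≡19), b=31^1·(≡6) mod 31; (19|31)=+1, (6|31)=-1; (−1)^{0·1·15}·(+1)^1·(-1)^0 = +1.
v=41: a=41^1·(≡2), b=41^0·(≡40) mod 41; (2|41)=+1, (40|41)=+1; (−1)^{1·0·20}·(+1)^0·(+1)^1 = +1.
v=3: a=3^2·(≡2), b=3^-1·(≡1) mod 3; (2|3)=-1, (1|3)=+1; (−1)^{2·-1·1}·(-1)^-1·(+1)^2 = -1.
v=13: a=13^0·(≡6), b=13^-1·(≡5) mod 13; (6|13)=-1, (5|13)=-1; (−1)^{0·-1·6}·(-1)^-1·(-1)^0 = -1.
v=11: a=11^2·(≡8), b=11^0·(≡5) mod 11; (8|11)=-1, (5|11)=+1; (−1)^{2·0·5}·(-1)^0·(+1)^2 = +1.
v=17: a=17^-2·(≡11), b=17^0·(≡9) mod 17; (11|17)=-1, (9|17)=+1; (−1)^{-2·0·8}·(-1)^0·(+1)^-2 = +1.
Ram(41, 51987) = {3, 13}; no ℚ_3-point on the conic.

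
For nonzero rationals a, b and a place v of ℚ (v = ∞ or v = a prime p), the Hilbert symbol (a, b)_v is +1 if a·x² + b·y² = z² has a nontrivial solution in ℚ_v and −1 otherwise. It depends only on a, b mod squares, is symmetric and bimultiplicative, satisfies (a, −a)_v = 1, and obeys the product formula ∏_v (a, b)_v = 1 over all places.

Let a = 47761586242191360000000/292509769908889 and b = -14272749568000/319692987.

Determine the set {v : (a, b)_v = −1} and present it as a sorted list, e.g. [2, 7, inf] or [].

(a, b) ≡ (110, -1785) mod (ℚ^×)²; places V = {2, 3, 5, 7, 11, 13, 17, 19, 31, 37, ∞}.
(a,b)_3: α=4, u≡2; β=-5, v≡2 (mod 3); (2|3)=-1, (2|3)=-1; sign (−1)^0·-1^-5·-1^4 = -1.
(a,b)_17: α=2, u≡8; β=1, v≡5 (mod 17); (8|17)=+1, (5|17)=-1; sign (−1)^0·+1^1·-1^2 = +1.
(a,b)_37: α=-4, u≡9; β=-2, v≡27 (mod 37); (9|37)=+1, (27|37)=+1; sign (−1)^0·+1^-2·+1^-4 = +1.
(a,b)_19: α=2, u≡8; β=0, v≡7 (mod 19); (8|19)=-1, (7|19)=+1; sign (−1)^0·-1^0·+1^2 = +1.
(a,b)_13: α=-2, u≡2; β=0, v≡4 (mod 13); (2|13)=-1, (4|13)=+1; sign (−1)^0·-1^0·+1^-2 = +1.
(a,b)_11: α=1, u≡2; β=4, v≡8 (mod 11); (2|11)=-1, (8|11)=-1; sign (−1)^0·-1^4·-1^1 = -1.
(a,b)_7: α=2, u≡3; β=1, v≡2 (mod 7); (3|7)=-1, (2|7)=+1; sign (−1)^0·-1^1·+1^2 = -1.
(a,b)_∞: sgn(110)=+, sgn(-1785)=−, so +1.
(a,b)_5: α=7, u≡2; β=3, v≡3 (mod 5); (2|5)=-1, (3|5)=-1; sign (−1)^0·-1^3·-1^7 = +1.
(a,b)_2: α=27, β=16; u≡7, v≡7 (mod 8); ε(u)ε(v)=1·1, αω(v)=27·0, βω(u)=16·0; sum ≡ 1  ⇒  -1.
(a,b)_31: α=-4, u≡15; β=-2, v≡15 (mod 31); (15|31)=-1, (15|31)=-1; sign (−1)^0·-1^-2·-1^-4 = +1.
(110, -1785 / ℚ) ramifies at {2, 3, 7, 11}: a division algebra.

[2, 3, 7, 11]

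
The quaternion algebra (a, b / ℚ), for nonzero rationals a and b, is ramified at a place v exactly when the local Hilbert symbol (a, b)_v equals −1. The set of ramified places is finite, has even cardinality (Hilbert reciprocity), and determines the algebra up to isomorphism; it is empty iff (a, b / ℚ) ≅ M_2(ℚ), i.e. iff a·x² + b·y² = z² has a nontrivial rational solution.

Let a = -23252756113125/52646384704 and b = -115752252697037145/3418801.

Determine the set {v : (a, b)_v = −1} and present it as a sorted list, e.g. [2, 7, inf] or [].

(a, b) ≡ (-1581, -145) mod (ℚ^×)²; places V = {2, 3, 5, 7, 11, 17, 23, 29, 31, 37, 43, ∞}.
(a,b)_17: α=1, u≡13; β=2, v≡2 (mod 17); (13|17)=+1, (2|17)=+1; sign (−1)^0·+1^2·+1^1 = +1.
(a,b)_43: α=-2, u≡17; β=-4, v≡22 (mod 43); (17|43)=+1, (22|43)=-1; sign (−1)^0·+1^-4·-1^-2 = +1.
(a,b)_7: α=4, u≡4; β=2, v≡1 (mod 7); (4|7)=+1, (1|7)=+1; sign (−1)^0·+1^2·+1^4 = +1.
(a,b)_31: α=1, u≡13; β=2, v≡18 (mod 31); (13|31)=-1, (18|31)=+1; sign (−1)^0·-1^2·+1^1 = +1.
(a,b)_∞: sgn(-1581)=−, sgn(-145)=−, so -1.
(a,b)_11: α=2, u≡5; β=0, v≡9 (mod 11); (5|11)=+1, (9|11)=+1; sign (−1)^0·+1^0·+1^2 = +1.
(a,b)_29: α=-2, u≡12; β=1, v≡6 (mod 29); (12|29)=-1, (6|29)=+1; sign (−1)^0·-1^1·+1^-2 = -1.
(a,b)_5: α=4, u≡1; β=1, v≡1 (mod 5); (1|5)=+1, (1|5)=+1; sign (−1)^0·+1^1·+1^4 = +1.
(a,b)_2: α=-6, β=0; u≡3, v≡7 (mod 8); ε(u)ε(v)=1·1, αω(v)=-6·0, βω(u)=0·1; sum ≡ 1  ⇒  -1.
(a,b)_23: α=-2, u≡18; β=2, v≡4 (mod 23); (18|23)=+1, (4|23)=+1; sign (−1)^0·+1^2·+1^-2 = +1.
(a,b)_3: α=5, u≡1; β=4, v≡2 (mod 3); (1|3)=+1, (2|3)=-1; sign (−1)^0·+1^4·-1^5 = -1.
(a,b)_37: α=0, u≡10; β=2, v≡16 (mod 37); (10|37)=+1, (16|37)=+1; sign (−1)^0·+1^2·+1^0 = +1.
(-1581, -145 / ℚ) ramifies at {2, 3, 29, ∞}: a division algebra.

[2, 3, 29, inf]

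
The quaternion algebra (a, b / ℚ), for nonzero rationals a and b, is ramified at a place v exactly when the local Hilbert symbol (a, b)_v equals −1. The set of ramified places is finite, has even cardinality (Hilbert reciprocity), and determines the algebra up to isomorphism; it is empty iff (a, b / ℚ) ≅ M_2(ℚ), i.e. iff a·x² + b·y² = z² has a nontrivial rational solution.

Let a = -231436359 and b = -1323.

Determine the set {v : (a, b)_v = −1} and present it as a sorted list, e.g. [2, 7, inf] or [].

(a, b) ≡ (-6479, -3) mod (ℚ^×)²; places V = {2, 3, 7, 11, 19, 31, ∞}.
(a,b)_31: α=1, u≡10; β=0, v≡10 (mod 31); (10|31)=+1, (10|31)=+1; sign (−1)^0·+1^0·+1^1 = +1.
(a,b)_7: α=2, u≡3; β=2, v≡1 (mod 7); (3|7)=-1, (1|7)=+1; sign (−1)^0·-1^2·+1^2 = +1.
(a,b)_∞: sgn(-6479)=−, sgn(-3)=−, so -1.
(a,b)_3: α=6, u≡1; β=3, v≡2 (mod 3); (1|3)=+1, (2|3)=-1; sign (−1)^0·+1^3·-1^6 = +1.
(a,b)_2: α=0, β=0; u≡1, v≡5 (mod 8); ε(u)ε(v)=0·0, αω(v)=0·1, βω(u)=0·0; sum ≡ 0  ⇒  +1.
(a,b)_11: α=1, u≡9; β=0, v≡8 (mod 11); (9|11)=+1, (8|11)=-1; sign (−1)^0·+1^0·-1^1 = -1.
(a,b)_19: α=1, u≡1; β=0, v≡7 (mod 19); (1|19)=+1, (7|19)=+1; sign (−1)^0·+1^0·+1^1 = +1.
Ram(-6479, -3) = {11, ∞}; no ℚ_11-point on the conic.

[11, inf]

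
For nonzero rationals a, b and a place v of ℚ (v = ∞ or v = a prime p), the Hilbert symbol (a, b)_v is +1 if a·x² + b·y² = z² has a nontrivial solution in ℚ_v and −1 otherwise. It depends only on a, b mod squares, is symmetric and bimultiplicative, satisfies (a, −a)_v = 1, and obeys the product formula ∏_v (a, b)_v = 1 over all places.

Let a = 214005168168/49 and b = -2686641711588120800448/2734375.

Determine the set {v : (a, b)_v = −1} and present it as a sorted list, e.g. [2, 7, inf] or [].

[2, 3, 11, 37, 41, 43]

Mod squares: a ≡ 100122, b ≡ -301. Check v ∈ {∞, 2, 3, 5, 7, 11, 17, 37, 41, 43}.
v=37: a=37^1·(≡24), b=37^2·(≡22) mod 37; (24|37)=-1, (22|37)=-1; (−1)^{1·2·18}·(-1)^2·(-1)^1 = -1.
v=3: a=3^1·(≡2), b=3^8·(≡2) mod 3; (2|3)=-1, (2|3)=-1; (−1)^{1·8·1}·(-1)^8·(-1)^1 = -1.
v=43: a=43^2·(≡28), b=43^3·(≡31) mod 43; (28|43)=-1, (31|43)=+1; (−1)^{2·3·21}·(-1)^3·(+1)^2 = -1.
v=11: a=11^1·(≡1), b=11^2·(≡6) mod 11; (1|11)=+1, (6|11)=-1; (−1)^{1·2·5}·(+1)^2·(-1)^1 = -1.
v=5: a=5^0·(≡2), b=5^-8·(≡1) mod 5; (2|5)=-1, (1|5)=+1; (−1)^{0·-8·2}·(-1)^-8·(+1)^0 = +1.
v=2: v_2(a)=3, v_2(b)=6; units ≡ 5, 3 (mod 8); ε·ε+αω+βω = 0·1+3·1+6·1 ≡ 1  ⇒  (a,b)_2 = -1.
v=17: a=17^2·(≡4), b=17^2·(≡12) mod 17; (4|17)=+1, (12|17)=-1; (−1)^{2·2·8}·(+1)^2·(-1)^2 = +1.
v=∞: 100122 > 0 and -301 < 0  ⇒  (a,b)_∞ = +1.
v=41: a=41^1·(≡10), b=41^2·(≡3) mod 41; (10|41)=+1, (3|41)=-1; (−1)^{1·2·20}·(+1)^2·(-1)^1 = -1.
v=7: a=7^-2·(≡1), b=7^-1·(≡6) mod 7; (1|7)=+1, (6|7)=-1; (−1)^{-2·-1·3}·(+1)^-1·(-1)^-2 = +1.
Ram(100122, -301) = {2, 3, 11, 37, 41, 43}; no ℚ_2-point on the conic.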